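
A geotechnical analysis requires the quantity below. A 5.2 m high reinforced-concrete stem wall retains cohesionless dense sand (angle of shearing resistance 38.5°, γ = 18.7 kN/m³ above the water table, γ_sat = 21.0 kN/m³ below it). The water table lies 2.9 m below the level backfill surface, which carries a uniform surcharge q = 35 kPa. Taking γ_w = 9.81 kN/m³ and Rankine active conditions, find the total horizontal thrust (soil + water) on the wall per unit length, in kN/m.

122 kN/m

K_a = tan²(45° − φ/2) = 0.2327.
γ' = 21.0 − 9.81 = 11.19 kN/m³. h₂ = H − d_w = 2.3 m.
σ'_h: at surface K_a·q = 8.143; at WT K_a(q+γd_w) = 20.76; at base K_a(q+γd_w+γ'h₂) = 26.75 kPa.
P₁ = ½(8.143+20.76)×2.9 = 41.91; P₂ = ½(20.76+26.75)×2.3 = 54.63; P_w = ½γ_w h₂² = 25.95.
Total = 41.91+54.63+25.95 = 122.5 kN/m.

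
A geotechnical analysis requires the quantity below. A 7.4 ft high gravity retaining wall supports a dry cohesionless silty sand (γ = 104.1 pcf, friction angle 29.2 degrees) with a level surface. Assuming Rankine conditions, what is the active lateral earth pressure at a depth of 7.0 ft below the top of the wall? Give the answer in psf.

K_a = (1 − sin φ)/(1 + sin φ) = 0.3442.
σ_h = K_a γ z = 0.3442 × 104.1 × 7.0 = 250.8 psf.

251 psf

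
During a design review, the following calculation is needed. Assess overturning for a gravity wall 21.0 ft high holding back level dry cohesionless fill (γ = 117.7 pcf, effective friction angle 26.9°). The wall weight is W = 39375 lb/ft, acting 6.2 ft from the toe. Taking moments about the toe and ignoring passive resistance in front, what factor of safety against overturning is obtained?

K_a = tan²(45° − 26.9°/2) = 0.3770.
P_a = ½K_aγH² = 0.5×0.3770×117.7×21.0² = 9784 lb/ft, acting at H/3 = 7.000 ft above the base.
Overturning moment M_o = P_a × H/3 = 9784 × 7.000 = 68490.
Resisting moment M_r = W × 6.2 = 39375 × 6.2 = 244100.
FS_overturning = M_r/M_o = 244100/68490 = 3.564.

3.56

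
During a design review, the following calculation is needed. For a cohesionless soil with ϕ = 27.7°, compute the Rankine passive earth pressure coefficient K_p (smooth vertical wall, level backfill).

2.74

K_p = (1 + sin φ)/(1 − sin φ) = tan²(45° + 27.7°/2) = 2.737.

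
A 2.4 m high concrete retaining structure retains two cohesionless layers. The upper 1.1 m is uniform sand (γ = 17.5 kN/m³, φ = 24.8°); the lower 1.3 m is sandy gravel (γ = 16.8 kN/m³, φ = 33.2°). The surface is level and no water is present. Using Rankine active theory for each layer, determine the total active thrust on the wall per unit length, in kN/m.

15.8 kN/m

K_a1 = tan²(45°−24.8°/2) = 0.4090; K_a2 = tan²(45°−33.2°/2) = 0.2924.
Layer 1: σ at base = K_a1 γ₁ h₁ = 7.873 kPa; P₁ = ½×7.873×1.1 = 4.330.
Layer 2: σ_v at top = γ₁h₁ = 19.25; σ_h top = K_a2×19.25 = 5.628; σ_h base = K_a2×(19.25+16.8×1.3) = 12.01.
P₂ = ½(5.628+12.01)×1.3 = 11.47. Total P_a = 4.330+11.47 = 15.80 kN/m.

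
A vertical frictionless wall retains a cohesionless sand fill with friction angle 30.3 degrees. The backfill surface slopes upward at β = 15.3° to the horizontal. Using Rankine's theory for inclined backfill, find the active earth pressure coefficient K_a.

0.370

K_a = cos β · (cos β − √(cos²β − cos²φ)) / (cos β + √(cos²β − cos²φ)).
cos β = 0.9646, cos φ = 0.8634, √(cos²β − cos²φ) = 0.4300.
K_a = 0.9646 × (0.9646 − 0.4300)/(0.9646 + 0.4300) = 0.3697.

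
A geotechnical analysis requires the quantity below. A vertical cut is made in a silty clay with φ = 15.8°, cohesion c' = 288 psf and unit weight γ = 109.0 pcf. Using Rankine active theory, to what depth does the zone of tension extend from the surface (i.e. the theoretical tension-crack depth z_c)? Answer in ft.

K_a = tan²(45° − 15.8°/2) = 0.5720; √K_a = 0.7563.
The active pressure is zero where K_a γ z = 2c√K_a, so z_c = 2c/(γ√K_a) = 2×288/(109.0×0.7563) = 6.987 ft.

6.99 ft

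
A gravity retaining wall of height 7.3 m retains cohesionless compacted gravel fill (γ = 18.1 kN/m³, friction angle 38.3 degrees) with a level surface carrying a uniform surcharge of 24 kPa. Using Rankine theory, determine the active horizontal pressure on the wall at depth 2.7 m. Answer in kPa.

17.1 kPa

K_a = (1 − sin φ)/(1 + sin φ) = 0.2347.
σ_v = γz + q = 18.1 × 2.7 + 24 = 72.87 kPa.
σ_h = K_a σ_v = 0.2347 × 72.87 = 17.11 kPa.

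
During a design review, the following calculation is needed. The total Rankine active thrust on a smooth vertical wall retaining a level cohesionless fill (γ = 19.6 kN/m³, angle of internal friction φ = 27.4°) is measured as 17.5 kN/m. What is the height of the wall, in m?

K_a = 0.3697. P_a = ½ K_a γ H² ⇒ H = √(2P_a/(K_a γ)).
H = √(2×17.5/(0.3697×19.6)) = 2.198 m.

2.20 m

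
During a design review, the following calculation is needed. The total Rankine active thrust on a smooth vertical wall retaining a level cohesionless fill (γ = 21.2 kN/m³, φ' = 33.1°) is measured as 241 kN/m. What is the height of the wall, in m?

K_a = 0.2936. P_a = ½ K_a γ H² ⇒ H = √(2P_a/(K_a γ)).
H = √(2×241/(0.2936×21.2)) = 8.800 m.

8.80 m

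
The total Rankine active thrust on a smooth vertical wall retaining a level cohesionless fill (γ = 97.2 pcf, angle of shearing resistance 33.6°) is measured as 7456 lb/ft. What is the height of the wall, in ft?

K_a = 0.2875. P_a = ½ K_a γ H² ⇒ H = √(2P_a/(K_a γ)).
H = √(2×7456/(0.2875×97.2)) = 23.10 ft.

23.1 ft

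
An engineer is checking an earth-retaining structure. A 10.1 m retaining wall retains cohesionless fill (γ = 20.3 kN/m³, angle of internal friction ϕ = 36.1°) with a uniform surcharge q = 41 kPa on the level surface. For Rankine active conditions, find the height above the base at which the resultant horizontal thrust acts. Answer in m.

K_a = 0.2585.
Triangular part P₁ = ½K_aγH² = 267.6 at H/3 = 3.367 m; rectangular part P₂ = K_a q H = 107.0 at H/2 = 5.050 m.
ȳ = (P₁·3.367 + P₂·5.050)/(P₁+P₂) = 3.848 m.

3.85 m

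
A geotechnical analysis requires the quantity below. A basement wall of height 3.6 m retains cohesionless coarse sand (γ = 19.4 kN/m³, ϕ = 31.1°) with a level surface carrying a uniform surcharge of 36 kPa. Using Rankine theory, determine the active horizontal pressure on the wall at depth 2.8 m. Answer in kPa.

28.8 kPa

K_a = (1 − sin φ)/(1 + sin φ) = 0.3188.
σ_v = γz + q = 19.4 × 2.8 + 36 = 90.32 kPa.
σ_h = K_a σ_v = 0.3188 × 90.32 = 28.79 kPa.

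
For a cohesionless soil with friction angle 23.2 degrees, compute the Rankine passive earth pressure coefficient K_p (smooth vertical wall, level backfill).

2.30

K_p = (1 + sin φ)/(1 − sin φ) = tan²(45° + 23.2°/2) = 2.300.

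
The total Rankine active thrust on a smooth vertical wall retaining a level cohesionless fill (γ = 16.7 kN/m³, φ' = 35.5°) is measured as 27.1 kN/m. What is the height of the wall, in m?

3.50 m

K_a = 0.2653. P_a = ½ K_a γ H² ⇒ H = √(2P_a/(K_a γ)).
H = √(2×27.1/(0.2653×16.7)) = 3.498 m.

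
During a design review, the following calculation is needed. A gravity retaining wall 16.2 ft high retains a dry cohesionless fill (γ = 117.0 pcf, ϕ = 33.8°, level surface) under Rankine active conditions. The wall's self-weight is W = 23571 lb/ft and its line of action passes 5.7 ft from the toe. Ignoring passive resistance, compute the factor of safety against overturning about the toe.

K_a = tan²(45° − 33.8°/2) = 0.2851.
P_a = ½K_aγH² = 0.5×0.2851×117.0×16.2² = 4377 lb/ft, acting at H/3 = 5.400 ft above the base.
Overturning moment M_o = P_a × H/3 = 4377 × 5.400 = 23640.
Resisting moment M_r = W × 5.7 = 23571 × 5.7 = 134400.
FS_overturning = M_r/M_o = 134400/23640 = 5.684.

5.68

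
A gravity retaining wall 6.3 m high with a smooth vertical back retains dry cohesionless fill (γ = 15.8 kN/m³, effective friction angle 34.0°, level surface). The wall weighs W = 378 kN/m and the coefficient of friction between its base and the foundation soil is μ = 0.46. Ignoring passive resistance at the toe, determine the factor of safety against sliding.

1.96

K_a = tan²(45° − 34.0°/2) = 0.2827.
P_a = ½K_aγH² = 0.5×0.2827×15.8×6.3² = 88.65 kN/m, acting at H/3 = 2.100 m above the base.
FS_sliding = μW / P_a = 0.46×378 / 88.65 = 1.962.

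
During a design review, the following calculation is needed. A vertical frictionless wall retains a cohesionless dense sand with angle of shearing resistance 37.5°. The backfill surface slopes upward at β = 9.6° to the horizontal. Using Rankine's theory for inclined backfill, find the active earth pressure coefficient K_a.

0.251

K_a = cos β · (cos β − √(cos²β − cos²φ)) / (cos β + √(cos²β − cos²φ)).
cos β = 0.9860, cos φ = 0.7934, √(cos²β − cos²φ) = 0.5855.
K_a = 0.9860 × (0.9860 − 0.5855)/(0.9860 + 0.5855) = 0.2513.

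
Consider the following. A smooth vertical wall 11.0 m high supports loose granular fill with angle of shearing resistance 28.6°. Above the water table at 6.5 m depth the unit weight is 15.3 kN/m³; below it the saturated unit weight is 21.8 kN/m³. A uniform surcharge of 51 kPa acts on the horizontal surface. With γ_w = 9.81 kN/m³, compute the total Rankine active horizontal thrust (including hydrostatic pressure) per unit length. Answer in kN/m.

K_a = tan²(45° − φ/2) = 0.3525.
γ' = 21.8 − 9.81 = 11.99 kN/m³. h₂ = H − d_w = 4.5 m.
σ'_h: at surface K_a·q = 17.98; at WT K_a(q+γd_w) = 53.04; at base K_a(q+γd_w+γ'h₂) = 72.06 kPa.
P₁ = ½(17.98+53.04)×6.5 = 230.8; P₂ = ½(53.04+72.06)×4.5 = 281.5; P_w = ½γ_w h₂² = 99.33.
Total = 230.8+281.5+99.33 = 611.6 kN/m.

612 kN/m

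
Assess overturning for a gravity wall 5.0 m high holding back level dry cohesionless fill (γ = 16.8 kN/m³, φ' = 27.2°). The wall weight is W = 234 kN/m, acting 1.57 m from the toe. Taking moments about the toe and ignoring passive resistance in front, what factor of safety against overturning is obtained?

2.82

K_a = tan²(45° − 27.2°/2) = 0.3726.
P_a = ½K_aγH² = 0.5×0.3726×16.8×5.0² = 78.24 kN/m, acting at H/3 = 1.667 m above the base.
Overturning moment M_o = P_a × H/3 = 78.24 × 1.667 = 130.4.
Resisting moment M_r = W × 1.57 = 234 × 1.57 = 367.4.
FS_overturning = M_r/M_o = 367.4/130.4 = 2.817.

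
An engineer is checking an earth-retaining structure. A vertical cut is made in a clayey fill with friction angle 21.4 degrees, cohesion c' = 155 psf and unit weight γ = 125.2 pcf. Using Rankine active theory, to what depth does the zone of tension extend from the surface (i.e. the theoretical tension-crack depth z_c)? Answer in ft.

K_a = tan²(45° − 21.4°/2) = 0.4653; √K_a = 0.6822.
The active pressure is zero where K_a γ z = 2c√K_a, so z_c = 2c/(γ√K_a) = 2×155/(125.2×0.6822) = 3.630 ft.

3.63 ft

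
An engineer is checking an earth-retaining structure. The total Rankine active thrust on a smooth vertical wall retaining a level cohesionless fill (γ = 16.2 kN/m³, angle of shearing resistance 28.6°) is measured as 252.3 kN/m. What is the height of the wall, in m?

K_a = 0.3525. P_a = ½ K_a γ H² ⇒ H = √(2P_a/(K_a γ)).
H = √(2×252.3/(0.3525×16.2)) = 9.400 m.

9.40 m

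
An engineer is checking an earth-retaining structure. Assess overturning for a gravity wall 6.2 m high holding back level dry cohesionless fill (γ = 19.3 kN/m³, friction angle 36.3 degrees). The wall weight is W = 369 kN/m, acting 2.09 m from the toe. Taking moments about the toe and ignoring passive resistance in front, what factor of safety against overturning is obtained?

3.93

K_a = tan²(45° − 36.3°/2) = 0.2563.
P_a = ½K_aγH² = 0.5×0.2563×19.3×6.2² = 95.06 kN/m, acting at H/3 = 2.067 m above the base.
Overturning moment M_o = P_a × H/3 = 95.06 × 2.067 = 196.5.
Resisting moment M_r = W × 2.09 = 369 × 2.09 = 771.2.
FS_overturning = M_r/M_o = 771.2/196.5 = 3.925.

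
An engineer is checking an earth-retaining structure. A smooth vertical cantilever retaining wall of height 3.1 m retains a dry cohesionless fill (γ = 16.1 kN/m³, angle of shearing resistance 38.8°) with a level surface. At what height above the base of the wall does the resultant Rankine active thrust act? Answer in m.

1.03 m

K_a = 0.2296.
The pressure distribution is triangular, so the resultant acts at H/3 above the base = 3.1/3 = 1.033 m.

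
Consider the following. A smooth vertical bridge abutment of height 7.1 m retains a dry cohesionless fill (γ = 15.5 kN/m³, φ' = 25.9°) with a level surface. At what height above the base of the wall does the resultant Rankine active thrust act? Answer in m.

K_a = 0.3920.
The pressure distribution is triangular, so the resultant acts at H/3 above the base = 7.1/3 = 2.367 m.

2.37 m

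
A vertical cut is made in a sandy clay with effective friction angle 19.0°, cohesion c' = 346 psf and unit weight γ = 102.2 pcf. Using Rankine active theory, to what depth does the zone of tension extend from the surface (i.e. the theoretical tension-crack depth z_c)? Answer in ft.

K_a = tan²(45° − 19.0°/2) = 0.5088; √K_a = 0.7133.
The active pressure is zero where K_a γ z = 2c√K_a, so z_c = 2c/(γ√K_a) = 2×346/(102.2×0.7133) = 9.493 ft.

9.49 ft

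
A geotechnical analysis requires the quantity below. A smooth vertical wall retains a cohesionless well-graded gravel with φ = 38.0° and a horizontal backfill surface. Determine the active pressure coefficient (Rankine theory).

0.238

K_a = (1 − sin φ)/(1 + sin φ) = (1 − sin 38.0°)/(1 + sin 38.0°) = 0.2379.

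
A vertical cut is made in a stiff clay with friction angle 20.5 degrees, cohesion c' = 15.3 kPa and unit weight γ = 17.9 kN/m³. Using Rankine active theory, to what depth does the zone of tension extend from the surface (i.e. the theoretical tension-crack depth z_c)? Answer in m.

K_a = tan²(45° − 20.5°/2) = 0.4813; √K_a = 0.6937.
The active pressure is zero where K_a γ z = 2c√K_a, so z_c = 2c/(γ√K_a) = 2×15.3/(17.9×0.6937) = 2.464 m.

2.46 m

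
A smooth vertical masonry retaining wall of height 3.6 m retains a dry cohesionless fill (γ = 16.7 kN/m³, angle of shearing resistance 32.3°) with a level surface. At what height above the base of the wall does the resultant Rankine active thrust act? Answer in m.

K_a = 0.3035.
The pressure distribution is triangular, so the resultant acts at H/3 above the base = 3.6/3 = 1.200 m.

1.20 m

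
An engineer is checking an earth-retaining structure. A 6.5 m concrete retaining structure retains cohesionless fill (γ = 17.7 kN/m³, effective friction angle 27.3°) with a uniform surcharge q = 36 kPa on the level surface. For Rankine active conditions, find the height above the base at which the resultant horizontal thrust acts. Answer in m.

2.58 m

K_a = 0.3711.
Triangular part P₁ = ½K_aγH² = 138.8 at H/3 = 2.167 m; rectangular part P₂ = K_a q H = 86.84 at H/2 = 3.250 m.
ȳ = (P₁·2.167 + P₂·3.250)/(P₁+P₂) = 2.584 m.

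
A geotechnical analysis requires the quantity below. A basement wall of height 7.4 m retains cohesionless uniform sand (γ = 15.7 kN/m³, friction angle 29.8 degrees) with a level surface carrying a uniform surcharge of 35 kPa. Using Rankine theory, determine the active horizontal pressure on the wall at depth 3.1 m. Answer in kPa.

28.1 kPa

K_a = (1 − sin φ)/(1 + sin φ) = 0.3360.
σ_v = γz + q = 15.7 × 3.1 + 35 = 83.67 kPa.
σ_h = K_a σ_v = 0.3360 × 83.67 = 28.12 kPa.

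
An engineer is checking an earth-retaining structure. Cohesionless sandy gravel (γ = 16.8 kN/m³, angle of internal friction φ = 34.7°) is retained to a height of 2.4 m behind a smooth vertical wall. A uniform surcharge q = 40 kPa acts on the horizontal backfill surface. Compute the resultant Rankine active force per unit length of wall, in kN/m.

K_a = tan²(45° − φ/2) = 0.2745.
Soil triangle: ½ K_a γ H² = 0.5×0.2745×16.8×2.4² = 13.28 kN/m.
Surcharge rectangle: K_a q H = 0.2745×40×2.4 = 26.35 kN/m.
Total = 13.28 + 26.35 = 39.63 kN/m.

39.6 kN/m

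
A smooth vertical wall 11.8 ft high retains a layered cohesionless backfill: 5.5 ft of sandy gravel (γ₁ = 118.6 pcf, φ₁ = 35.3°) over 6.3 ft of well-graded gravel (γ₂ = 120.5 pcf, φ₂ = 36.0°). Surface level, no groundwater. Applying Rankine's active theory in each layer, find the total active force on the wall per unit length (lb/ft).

2170 lb/ft

K_a1 = tan²(45°−35.3°/2) = 0.2675; K_a2 = tan²(45°−36.0°/2) = 0.2596.
Layer 1: σ at base = K_a1 γ₁ h₁ = 174.5 psf; P₁ = ½×174.5×5.5 = 479.9.
Layer 2: σ_v at top = γ₁h₁ = 652.3; σ_h top = K_a2×652.3 = 169.3; σ_h base = K_a2×(652.3+120.5×6.3) = 366.4.
P₂ = ½(169.3+366.4)×6.3 = 1688. Total P_a = 479.9+1688 = 2168 lb/ft.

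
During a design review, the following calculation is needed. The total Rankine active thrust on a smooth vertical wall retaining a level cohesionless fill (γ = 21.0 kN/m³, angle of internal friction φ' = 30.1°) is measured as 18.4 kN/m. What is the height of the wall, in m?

2.30 m

K_a = 0.3320. P_a = ½ K_a γ H² ⇒ H = √(2P_a/(K_a γ)).
H = √(2×18.4/(0.3320×21.0)) = 2.297 m.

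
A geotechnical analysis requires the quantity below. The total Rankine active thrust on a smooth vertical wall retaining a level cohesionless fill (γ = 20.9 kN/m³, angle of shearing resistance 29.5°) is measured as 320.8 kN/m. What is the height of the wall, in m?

K_a = 0.3401. P_a = ½ K_a γ H² ⇒ H = √(2P_a/(K_a γ)).
H = √(2×320.8/(0.3401×20.9)) = 9.501 m.

9.50 m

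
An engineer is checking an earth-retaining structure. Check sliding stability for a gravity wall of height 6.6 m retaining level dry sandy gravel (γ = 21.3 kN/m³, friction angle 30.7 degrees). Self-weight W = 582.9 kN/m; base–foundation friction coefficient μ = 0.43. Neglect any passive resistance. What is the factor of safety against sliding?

1.67

K_a = tan²(45° − 30.7°/2) = 0.3240.
P_a = ½K_aγH² = 0.5×0.3240×21.3×6.6² = 150.3 kN/m, acting at H/3 = 2.200 m above the base.
FS_sliding = μW / P_a = 0.43×582.9 / 150.3 = 1.667.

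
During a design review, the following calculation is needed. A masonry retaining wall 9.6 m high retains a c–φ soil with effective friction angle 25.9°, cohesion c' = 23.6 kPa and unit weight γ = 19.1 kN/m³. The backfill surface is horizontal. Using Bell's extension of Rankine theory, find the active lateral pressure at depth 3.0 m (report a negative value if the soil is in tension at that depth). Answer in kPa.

-7.09 kPa

K_a = (1 − sin φ)/(1 + sin φ) = 0.3920.
σ_a = K_a γ z − 2c√K_a = 0.3920×19.1×3.0 − 2×23.6×0.6261 = -7.091 kPa.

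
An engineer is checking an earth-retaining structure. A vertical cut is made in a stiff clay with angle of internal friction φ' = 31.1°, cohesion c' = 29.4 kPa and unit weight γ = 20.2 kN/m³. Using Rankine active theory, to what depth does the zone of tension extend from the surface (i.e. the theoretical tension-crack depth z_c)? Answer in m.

5.16 m

K_a = tan²(45° − 31.1°/2) = 0.3188; √K_a = 0.5646.
The active pressure is zero where K_a γ z = 2c√K_a, so z_c = 2c/(γ√K_a) = 2×29.4/(20.2×0.5646) = 5.155 m.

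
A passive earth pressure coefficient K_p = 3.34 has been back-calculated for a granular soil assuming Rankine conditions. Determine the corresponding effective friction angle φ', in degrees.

K_p = (1+sin φ)/(1−sin φ) ⇒ sin φ = (K_p − 1)/(K_p + 1) = 0.5392.
φ = arcsin(0.5392) = 32.63°.

32.6°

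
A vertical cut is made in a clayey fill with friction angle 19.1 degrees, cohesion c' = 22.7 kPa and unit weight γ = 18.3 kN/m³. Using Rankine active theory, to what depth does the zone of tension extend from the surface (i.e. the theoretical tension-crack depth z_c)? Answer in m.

3.48 m

K_a = tan²(45° − 19.1°/2) = 0.5069; √K_a = 0.7120.
The active pressure is zero where K_a γ z = 2c√K_a, so z_c = 2c/(γ√K_a) = 2×22.7/(18.3×0.7120) = 3.484 m.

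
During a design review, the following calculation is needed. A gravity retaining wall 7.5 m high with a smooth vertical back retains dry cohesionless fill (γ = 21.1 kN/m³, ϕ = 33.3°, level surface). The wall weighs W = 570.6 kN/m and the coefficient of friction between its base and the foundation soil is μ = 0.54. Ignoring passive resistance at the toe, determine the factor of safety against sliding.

1.78

K_a = tan²(45° − 33.3°/2) = 0.2911.
P_a = ½K_aγH² = 0.5×0.2911×21.1×7.5² = 172.8 kN/m, acting at H/3 = 2.500 m above the base.
FS_sliding = μW / P_a = 0.54×570.6 / 172.8 = 1.783.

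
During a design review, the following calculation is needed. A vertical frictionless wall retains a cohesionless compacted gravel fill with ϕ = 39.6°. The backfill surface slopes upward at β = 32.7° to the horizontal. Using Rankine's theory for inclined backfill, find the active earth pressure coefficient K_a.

K_a = cos β · (cos β − √(cos²β − cos²φ)) / (cos β + √(cos²β − cos²φ)).
cos β = 0.8415, cos φ = 0.7705, √(cos²β − cos²φ) = 0.3383.
K_a = 0.8415 × (0.8415 − 0.3383)/(0.8415 + 0.3383) = 0.3589.

0.359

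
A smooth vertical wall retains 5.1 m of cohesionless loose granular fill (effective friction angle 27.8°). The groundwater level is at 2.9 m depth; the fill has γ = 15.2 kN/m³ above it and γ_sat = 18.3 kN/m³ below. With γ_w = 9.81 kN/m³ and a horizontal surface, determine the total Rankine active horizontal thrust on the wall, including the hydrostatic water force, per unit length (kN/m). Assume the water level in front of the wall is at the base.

89.8 kN/m

K_a = tan²(45° − φ/2) = 0.3639.
γ' = 18.3 − 9.81 = 8.490 kN/m³. Depth below WT = 2.2 m.
σ'_h at WT = K_a γ d_w = 16.04 kPa; at base = 16.04 + K_a γ' × 2.2 = 22.84 kPa.
P₁ (0–2.9 m) = ½×16.04×2.9 = 23.26. P₂ (2.9–5.1 m) = ½(16.04+22.84)×2.2 = 42.77.
P_w = ½ γ_w h₂² = 0.5×9.81×2.2² = 23.74. Total = 23.26+42.77+23.74 = 89.76 kN/m.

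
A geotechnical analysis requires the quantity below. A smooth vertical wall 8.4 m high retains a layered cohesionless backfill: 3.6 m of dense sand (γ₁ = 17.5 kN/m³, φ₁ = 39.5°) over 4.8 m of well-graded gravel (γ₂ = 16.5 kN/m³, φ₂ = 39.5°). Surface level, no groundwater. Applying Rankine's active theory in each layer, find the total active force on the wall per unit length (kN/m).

135 kN/m

K_a1 = tan²(45°−39.5°/2) = 0.2224; K_a2 = tan²(45°−39.5°/2) = 0.2224.
Layer 1: σ at base = K_a1 γ₁ h₁ = 14.01 kPa; P₁ = ½×14.01×3.6 = 25.22.
Layer 2: σ_v at top = γ₁h₁ = 63.00; σ_h top = K_a2×63.00 = 14.01; σ_h base = K_a2×(63.00+16.5×4.8) = 31.63.
P₂ = ½(14.01+31.63)×4.8 = 109.5. Total P_a = 25.22+109.5 = 134.8 kN/m.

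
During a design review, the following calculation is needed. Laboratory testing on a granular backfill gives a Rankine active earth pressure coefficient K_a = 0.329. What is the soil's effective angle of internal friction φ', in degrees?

30.3°

K_a = tan²(45° − φ/2) ⇒ 45° − φ/2 = arctan(√0.329) = 29.84°.
φ = 2(45° − 29.84°) = 30.32°.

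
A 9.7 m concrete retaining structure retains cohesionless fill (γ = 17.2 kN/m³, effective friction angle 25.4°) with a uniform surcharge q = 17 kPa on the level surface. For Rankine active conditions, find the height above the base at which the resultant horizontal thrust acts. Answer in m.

K_a = 0.3996.
Triangular part P₁ = ½K_aγH² = 323.4 at H/3 = 3.233 m; rectangular part P₂ = K_a q H = 65.90 at H/2 = 4.850 m.
ȳ = (P₁·3.233 + P₂·4.850)/(P₁+P₂) = 3.507 m.

3.51 m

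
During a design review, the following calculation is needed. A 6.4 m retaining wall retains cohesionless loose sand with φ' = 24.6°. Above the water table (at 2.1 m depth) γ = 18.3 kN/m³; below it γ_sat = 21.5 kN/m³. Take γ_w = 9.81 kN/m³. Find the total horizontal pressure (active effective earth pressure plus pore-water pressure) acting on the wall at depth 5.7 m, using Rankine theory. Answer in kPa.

K_a = (1 − sin φ)/(1 + sin φ) = 0.4121.
γ' = 21.5 − 9.81 = 11.69 kN/m³.
Effective vertical stress at 5.7 m: σ'_v = 18.3×2.1 + 11.69×3.60 = 80.51 kPa.
σ'_h = K_a σ'_v = 0.4121 × 80.51 = 33.18 kPa; u = γ_w × 3.60 = 35.32 kPa.
Total σ_h = 33.18 + 35.32 = 68.50 kPa.

68.5 kPa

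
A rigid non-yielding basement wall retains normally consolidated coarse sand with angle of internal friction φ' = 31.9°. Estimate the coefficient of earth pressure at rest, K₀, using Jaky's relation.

K₀ = 1 − sin φ' = 1 − sin 31.9° = 0.4716.

0.472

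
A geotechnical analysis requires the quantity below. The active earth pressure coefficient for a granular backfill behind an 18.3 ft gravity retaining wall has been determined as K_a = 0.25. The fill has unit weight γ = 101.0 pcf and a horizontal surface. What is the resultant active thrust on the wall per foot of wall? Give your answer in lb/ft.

4230 lb/ft

P = ½ K_a γ H² = 0.5 × 0.25 × 101.0 × 18.3² = 4228 lb/ft.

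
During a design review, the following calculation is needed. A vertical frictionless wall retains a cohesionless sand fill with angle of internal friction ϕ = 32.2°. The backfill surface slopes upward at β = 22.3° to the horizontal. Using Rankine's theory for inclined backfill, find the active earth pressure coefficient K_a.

K_a = cos β · (cos β − √(cos²β − cos²φ)) / (cos β + √(cos²β − cos²φ)).
cos β = 0.9252, cos φ = 0.8462, √(cos²β − cos²φ) = 0.3741.
K_a = 0.9252 × (0.9252 − 0.3741)/(0.9252 + 0.3741) = 0.3924.

0.392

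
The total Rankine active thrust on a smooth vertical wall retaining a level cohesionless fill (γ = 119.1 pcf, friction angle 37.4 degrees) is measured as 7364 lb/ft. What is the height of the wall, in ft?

22.5 ft

K_a = 0.2443. P_a = ½ K_a γ H² ⇒ H = √(2P_a/(K_a γ)).
H = √(2×7364/(0.2443×119.1)) = 22.50 ft.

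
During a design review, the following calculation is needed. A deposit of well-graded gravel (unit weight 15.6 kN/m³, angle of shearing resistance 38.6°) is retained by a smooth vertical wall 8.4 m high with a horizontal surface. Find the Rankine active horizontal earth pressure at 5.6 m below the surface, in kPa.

K_a = (1 − sin φ)/(1 + sin φ) = 0.2316.
σ_h = K_a γ z = 0.2316 × 15.6 × 5.6 = 20.23 kPa.

20.2 kPa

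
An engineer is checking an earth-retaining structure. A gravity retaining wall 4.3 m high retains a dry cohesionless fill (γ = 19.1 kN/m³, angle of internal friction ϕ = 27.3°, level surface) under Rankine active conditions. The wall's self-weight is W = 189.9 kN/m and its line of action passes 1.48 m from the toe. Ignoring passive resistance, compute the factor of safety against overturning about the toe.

2.99

K_a = tan²(45° − 27.3°/2) = 0.3711.
P_a = ½K_aγH² = 0.5×0.3711×19.1×4.3² = 65.53 kN/m, acting at H/3 = 1.433 m above the base.
Overturning moment M_o = P_a × H/3 = 65.53 × 1.433 = 93.93.
Resisting moment M_r = W × 1.48 = 189.9 × 1.48 = 281.1.
FS_overturning = M_r/M_o = 281.1/93.93 = 2.992.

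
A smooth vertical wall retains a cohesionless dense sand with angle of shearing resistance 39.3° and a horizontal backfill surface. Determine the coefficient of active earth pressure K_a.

0.224

K_a = tan²(45° − φ/2) = tan²(25.35°) = 0.2245.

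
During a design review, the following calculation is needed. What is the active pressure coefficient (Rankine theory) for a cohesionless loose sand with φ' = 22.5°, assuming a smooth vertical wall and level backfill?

K_a = (1 − sin φ)/(1 + sin φ) = (1 − sin 22.5°)/(1 + sin 22.5°) = 0.4465.

0.446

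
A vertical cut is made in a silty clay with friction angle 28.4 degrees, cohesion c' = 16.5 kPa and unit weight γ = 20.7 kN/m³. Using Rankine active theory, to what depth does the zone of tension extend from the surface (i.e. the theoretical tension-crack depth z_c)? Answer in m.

K_a = tan²(45° − 28.4°/2) = 0.3554; √K_a = 0.5961.
The active pressure is zero where K_a γ z = 2c√K_a, so z_c = 2c/(γ√K_a) = 2×16.5/(20.7×0.5961) = 2.674 m.

2.67 m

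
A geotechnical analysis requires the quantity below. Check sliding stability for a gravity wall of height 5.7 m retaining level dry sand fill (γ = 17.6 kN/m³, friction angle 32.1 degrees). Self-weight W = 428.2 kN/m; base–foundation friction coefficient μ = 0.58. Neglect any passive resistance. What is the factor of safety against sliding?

2.84

K_a = tan²(45° − 32.1°/2) = 0.3060.
P_a = ½K_aγH² = 0.5×0.3060×17.6×5.7² = 87.49 kN/m, acting at H/3 = 1.900 m above the base.
FS_sliding = μW / P_a = 0.58×428.2 / 87.49 = 2.839.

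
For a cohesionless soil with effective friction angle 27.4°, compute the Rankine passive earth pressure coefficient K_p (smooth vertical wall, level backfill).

K_p = (1 + sin φ)/(1 − sin φ) = tan²(45° + 27.4°/2) = 2.705.

2.71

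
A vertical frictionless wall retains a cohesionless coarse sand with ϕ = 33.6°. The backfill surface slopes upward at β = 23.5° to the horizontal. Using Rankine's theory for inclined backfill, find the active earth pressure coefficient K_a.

K_a = cos β · (cos β − √(cos²β − cos²φ)) / (cos β + √(cos²β − cos²φ)).
cos β = 0.9171, cos φ = 0.8329, √(cos²β − cos²φ) = 0.3837.
K_a = 0.9171 × (0.9171 − 0.3837)/(0.9171 + 0.3837) = 0.3760.

0.376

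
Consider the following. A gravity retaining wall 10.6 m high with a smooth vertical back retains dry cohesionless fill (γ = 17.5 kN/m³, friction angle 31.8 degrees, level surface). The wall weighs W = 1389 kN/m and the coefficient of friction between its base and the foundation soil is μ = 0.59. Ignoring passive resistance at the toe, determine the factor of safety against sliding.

K_a = tan²(45° − 31.8°/2) = 0.3098.
P_a = ½K_aγH² = 0.5×0.3098×17.5×10.6² = 304.6 kN/m, acting at H/3 = 3.533 m above the base.
FS_sliding = μW / P_a = 0.59×1389 / 304.6 = 2.691.

2.69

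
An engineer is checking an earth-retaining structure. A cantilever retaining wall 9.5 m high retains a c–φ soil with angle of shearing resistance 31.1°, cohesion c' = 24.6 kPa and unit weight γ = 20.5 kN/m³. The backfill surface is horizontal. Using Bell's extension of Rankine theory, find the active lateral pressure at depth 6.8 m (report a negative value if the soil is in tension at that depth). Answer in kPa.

16.7 kPa

K_a = (1 − sin φ)/(1 + sin φ) = 0.3188.
σ_a = K_a γ z − 2c√K_a = 0.3188×20.5×6.8 − 2×24.6×0.5646 = 16.66 kPa.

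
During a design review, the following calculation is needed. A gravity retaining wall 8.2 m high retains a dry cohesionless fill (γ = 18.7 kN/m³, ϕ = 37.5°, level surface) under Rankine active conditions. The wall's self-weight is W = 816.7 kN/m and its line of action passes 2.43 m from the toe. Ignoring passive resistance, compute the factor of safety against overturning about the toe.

4.75

K_a = tan²(45° − 37.5°/2) = 0.2432.
P_a = ½K_aγH² = 0.5×0.2432×18.7×8.2² = 152.9 kN/m, acting at H/3 = 2.733 m above the base.
Overturning moment M_o = P_a × H/3 = 152.9 × 2.733 = 417.9.
Resisting moment M_r = W × 2.43 = 816.7 × 2.43 = 1985.
FS_overturning = M_r/M_o = 1985/417.9 = 4.749.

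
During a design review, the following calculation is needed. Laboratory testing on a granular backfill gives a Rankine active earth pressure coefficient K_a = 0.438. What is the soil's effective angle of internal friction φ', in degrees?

23.0°

K_a = tan²(45° − φ/2) ⇒ 45° − φ/2 = arctan(√0.438) = 33.50°.
φ = 2(45° − 33.50°) = 23.01°.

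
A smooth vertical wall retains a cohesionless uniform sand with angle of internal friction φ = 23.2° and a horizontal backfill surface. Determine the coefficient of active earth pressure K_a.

0.435

K_a = (1 − sin φ)/(1 + sin φ) = (1 − sin 23.2°)/(1 + sin 23.2°) = 0.4348.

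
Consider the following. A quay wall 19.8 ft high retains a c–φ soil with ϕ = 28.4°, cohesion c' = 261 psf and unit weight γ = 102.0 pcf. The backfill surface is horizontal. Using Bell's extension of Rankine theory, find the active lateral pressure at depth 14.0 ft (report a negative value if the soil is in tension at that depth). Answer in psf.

196 psf

K_a = (1 − sin φ)/(1 + sin φ) = 0.3554.
σ_a = K_a γ z − 2c√K_a = 0.3554×102.0×14.0 − 2×261×0.5961 = 196.3 psf.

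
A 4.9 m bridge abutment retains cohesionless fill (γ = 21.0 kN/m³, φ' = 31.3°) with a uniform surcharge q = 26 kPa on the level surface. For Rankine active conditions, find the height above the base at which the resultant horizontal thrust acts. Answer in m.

1.91 m

K_a = 0.3162.
Triangular part P₁ = ½K_aγH² = 79.72 at H/3 = 1.633 m; rectangular part P₂ = K_a q H = 40.28 at H/2 = 2.450 m.
ȳ = (P₁·1.633 + P₂·2.450)/(P₁+P₂) = 1.907 m.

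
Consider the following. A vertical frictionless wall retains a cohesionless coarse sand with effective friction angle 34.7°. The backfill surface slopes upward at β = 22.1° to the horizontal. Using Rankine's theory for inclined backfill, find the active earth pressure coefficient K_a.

0.342

K_a = cos β · (cos β − √(cos²β − cos²φ)) / (cos β + √(cos²β − cos²φ)).
cos β = 0.9265, cos φ = 0.8221, √(cos²β − cos²φ) = 0.4272.
K_a = 0.9265 × (0.9265 − 0.4272)/(0.9265 + 0.4272) = 0.3417.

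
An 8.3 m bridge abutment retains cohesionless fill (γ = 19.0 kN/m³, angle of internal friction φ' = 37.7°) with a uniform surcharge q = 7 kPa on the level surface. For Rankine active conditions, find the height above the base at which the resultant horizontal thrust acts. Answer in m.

2.88 m

K_a = 0.2411.
Triangular part P₁ = ½K_aγH² = 157.8 at H/3 = 2.767 m; rectangular part P₂ = K_a q H = 14.01 at H/2 = 4.150 m.
ȳ = (P₁·2.767 + P₂·4.150)/(P₁+P₂) = 2.879 m.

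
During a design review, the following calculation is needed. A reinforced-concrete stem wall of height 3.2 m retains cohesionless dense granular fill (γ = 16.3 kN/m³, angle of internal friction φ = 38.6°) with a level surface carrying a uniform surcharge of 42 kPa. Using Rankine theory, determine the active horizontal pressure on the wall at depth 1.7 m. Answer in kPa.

16.1 kPa

K_a = (1 − sin φ)/(1 + sin φ) = 0.2316.
σ_v = γz + q = 16.3 × 1.7 + 42 = 69.71 kPa.
σ_h = K_a σ_v = 0.2316 × 69.71 = 16.15 kPa.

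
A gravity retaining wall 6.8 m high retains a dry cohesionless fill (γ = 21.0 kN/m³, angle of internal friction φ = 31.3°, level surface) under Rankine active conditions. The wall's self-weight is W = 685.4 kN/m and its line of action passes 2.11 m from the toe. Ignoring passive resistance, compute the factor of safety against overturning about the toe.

K_a = tan²(45° − 31.3°/2) = 0.3162.
P_a = ½K_aγH² = 0.5×0.3162×21.0×6.8² = 153.5 kN/m, acting at H/3 = 2.267 m above the base.
Overturning moment M_o = P_a × H/3 = 153.5 × 2.267 = 348.0.
Resisting moment M_r = W × 2.11 = 685.4 × 2.11 = 1446.
FS_overturning = M_r/M_o = 1446/348.0 = 4.156.

4.16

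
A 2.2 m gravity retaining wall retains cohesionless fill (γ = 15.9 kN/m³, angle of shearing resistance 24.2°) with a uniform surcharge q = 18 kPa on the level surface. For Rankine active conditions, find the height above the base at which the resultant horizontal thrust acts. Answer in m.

K_a = 0.4185.
Triangular part P₁ = ½K_aγH² = 16.10 at H/3 = 0.7333 m; rectangular part P₂ = K_a q H = 16.57 at H/2 = 1.100 m.
ȳ = (P₁·0.7333 + P₂·1.100)/(P₁+P₂) = 0.9193 m.

0.919 m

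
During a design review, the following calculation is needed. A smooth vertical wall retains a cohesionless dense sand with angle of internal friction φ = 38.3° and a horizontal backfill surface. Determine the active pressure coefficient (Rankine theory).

K_a = (1 − sin φ)/(1 + sin φ) = (1 − sin 38.3°)/(1 + sin 38.3°) = 0.2347.

0.235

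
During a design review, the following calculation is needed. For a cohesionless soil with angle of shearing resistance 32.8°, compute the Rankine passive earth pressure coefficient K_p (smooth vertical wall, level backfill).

3.36

K_p = (1 + sin φ)/(1 − sin φ) = tan²(45° + 32.8°/2) = 3.364.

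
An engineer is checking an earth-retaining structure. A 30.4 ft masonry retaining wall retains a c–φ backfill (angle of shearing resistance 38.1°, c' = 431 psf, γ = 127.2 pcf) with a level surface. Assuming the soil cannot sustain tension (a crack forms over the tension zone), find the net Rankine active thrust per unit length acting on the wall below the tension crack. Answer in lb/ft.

4090 lb/ft

K_a = 0.2368; √K_a = 0.4867.
Tension-crack depth z_c = 2c/(γ√K_a) = 2×431/(127.2×0.4867) = 13.93 ft.
σ_a at base = K_a γ H − 2c√K_a = 0.2368×127.2×30.4 − 2×431×0.4867 = 496.3 psf.
P_a = ½ × 496.3 × (H − z_c) = 0.5×496.3×16.47 = 4088 lb/ft.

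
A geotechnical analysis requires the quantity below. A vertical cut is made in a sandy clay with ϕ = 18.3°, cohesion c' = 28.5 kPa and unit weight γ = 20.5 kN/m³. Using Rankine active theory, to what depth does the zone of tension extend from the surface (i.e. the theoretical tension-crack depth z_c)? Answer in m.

3.85 m

K_a = tan²(45° − 18.3°/2) = 0.5221; √K_a = 0.7226.
The active pressure is zero where K_a γ z = 2c√K_a, so z_c = 2c/(γ√K_a) = 2×28.5/(20.5×0.7226) = 3.848 m.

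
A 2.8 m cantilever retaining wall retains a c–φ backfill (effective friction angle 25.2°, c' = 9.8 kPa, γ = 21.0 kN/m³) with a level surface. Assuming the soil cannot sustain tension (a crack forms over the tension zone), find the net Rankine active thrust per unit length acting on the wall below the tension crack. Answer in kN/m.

K_a = 0.4027; √K_a = 0.6346.
Tension-crack depth z_c = 2c/(γ√K_a) = 2×9.8/(21.0×0.6346) = 1.471 m.
σ_a at base = K_a γ H − 2c√K_a = 0.4027×21.0×2.8 − 2×9.8×0.6346 = 11.24 kPa.
P_a = ½ × 11.24 × (H − z_c) = 0.5×11.24×1.329 = 7.472 kN/m.

7.47 kN/m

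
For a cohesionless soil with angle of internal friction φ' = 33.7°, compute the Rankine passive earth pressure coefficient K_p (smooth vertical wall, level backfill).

3.49

K_p = (1 + sin φ)/(1 − sin φ) = tan²(45° + 33.7°/2) = 3.493.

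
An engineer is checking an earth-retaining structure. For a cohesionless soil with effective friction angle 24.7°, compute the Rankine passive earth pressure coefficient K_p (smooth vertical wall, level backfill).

K_p = (1 + sin φ)/(1 − sin φ) = tan²(45° + 24.7°/2) = 2.436.

2.44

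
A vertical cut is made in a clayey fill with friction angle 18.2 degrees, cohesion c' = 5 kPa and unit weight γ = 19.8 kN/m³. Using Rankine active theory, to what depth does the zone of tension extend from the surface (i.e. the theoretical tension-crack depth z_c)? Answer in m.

0.698 m

K_a = tan²(45° − 18.2°/2) = 0.5240; √K_a = 0.7239.
The active pressure is zero where K_a γ z = 2c√K_a, so z_c = 2c/(γ√K_a) = 2×5/(19.8×0.7239) = 0.6977 m.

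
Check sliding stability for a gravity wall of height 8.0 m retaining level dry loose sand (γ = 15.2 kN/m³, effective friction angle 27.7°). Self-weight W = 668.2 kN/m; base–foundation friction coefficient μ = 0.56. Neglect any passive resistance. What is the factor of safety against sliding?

K_a = tan²(45° − 27.7°/2) = 0.3653.
P_a = ½K_aγH² = 0.5×0.3653×15.2×8.0² = 177.7 kN/m, acting at H/3 = 2.667 m above the base.
FS_sliding = μW / P_a = 0.56×668.2 / 177.7 = 2.106.

2.11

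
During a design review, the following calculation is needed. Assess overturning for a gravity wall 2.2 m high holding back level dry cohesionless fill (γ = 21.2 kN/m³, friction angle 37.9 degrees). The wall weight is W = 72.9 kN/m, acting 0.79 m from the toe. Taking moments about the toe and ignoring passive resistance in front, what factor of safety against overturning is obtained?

K_a = tan²(45° − 37.9°/2) = 0.2389.
P_a = ½K_aγH² = 0.5×0.2389×21.2×2.2² = 12.26 kN/m, acting at H/3 = 0.7333 m above the base.
Overturning moment M_o = P_a × H/3 = 12.26 × 0.7333 = 8.990.
Resisting moment M_r = W × 0.79 = 72.9 × 0.79 = 57.59.
FS_overturning = M_r/M_o = 57.59/8.990 = 6.406.

6.41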